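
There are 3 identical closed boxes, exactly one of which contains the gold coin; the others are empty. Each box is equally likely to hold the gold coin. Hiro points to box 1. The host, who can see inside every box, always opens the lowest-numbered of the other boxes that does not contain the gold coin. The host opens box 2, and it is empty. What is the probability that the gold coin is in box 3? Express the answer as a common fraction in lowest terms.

1/2

Condition on the true location of the gold coin.
If it is in either of boxes 1 and 3 (prior 1/3 each): box 2 is the lowest-numbered option available, probability 1; weight (1/3)·1 = 1/3 each.
If it is in box 2 (prior 1/3): the host opened box 2, so this case is ruled out; weight (1/3)·0 = 0.
The weights sum to 2/3.
So P(the gold coin in box 3 | the host opened box 2) = (1/3) / (2/3) = 1/2.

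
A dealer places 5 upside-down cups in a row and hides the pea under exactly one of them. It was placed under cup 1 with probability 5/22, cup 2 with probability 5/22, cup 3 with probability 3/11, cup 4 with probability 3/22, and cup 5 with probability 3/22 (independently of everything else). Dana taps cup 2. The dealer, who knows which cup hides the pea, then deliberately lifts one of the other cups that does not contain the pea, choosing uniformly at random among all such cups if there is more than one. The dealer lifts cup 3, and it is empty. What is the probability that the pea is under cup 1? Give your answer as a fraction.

20/59

Condition on the true location of the pea.
If it is under cup 1 (prior 5/22): the dealer has 3 equally likely choices, so probability 1/3; weight (5/22)·(1/3) = 5/66.
If it is under cup 2 (prior 5/22): the dealer has 4 equally likely choices, so probability 1/4; weight (5/22)·(1/4) = 5/88.
If it is under cup 3 (prior 3/11): the dealer opened cup 3, so this case is ruled out; weight (3/11)·0 = 0.
If it is under either of cups 4 and 5 (prior 3/22 each): the dealer has 3 equally likely choices, so probability 1/3; weight (3/22)·(1/3) = 1/22 each.
The weights sum to 59/264.
So P(the pea under cup 1 | the dealer opened cup 3) = (5/66) / (59/264) = 20/59.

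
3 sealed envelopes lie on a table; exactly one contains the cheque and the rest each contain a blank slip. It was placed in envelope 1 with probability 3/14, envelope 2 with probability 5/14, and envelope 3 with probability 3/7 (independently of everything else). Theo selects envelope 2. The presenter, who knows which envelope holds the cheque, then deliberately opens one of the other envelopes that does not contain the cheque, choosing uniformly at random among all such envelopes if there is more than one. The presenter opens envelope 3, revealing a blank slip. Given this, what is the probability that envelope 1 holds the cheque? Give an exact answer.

6/11

Apply Bayes' rule, conditioning on where the cheque actually is.
If it is in envelope 1 (prior 3/14): the presenter has no choice, probability 1; weight (3/14)·1 = 3/14.
If it is in envelope 2 (prior 5/14): the presenter has 2 equally likely choices, so probability 1/2; weight (5/14)·(1/2) = 5/28.
If it is in envelope 3 (prior 3/7): the presenter opened envelope 3, so this case is ruled out; weight (3/7)·0 = 0.
The weights sum to 11/28.
So P(the cheque in envelope 1 | the presenter opened envelope 3) = (3/14) / (11/28) = 6/11.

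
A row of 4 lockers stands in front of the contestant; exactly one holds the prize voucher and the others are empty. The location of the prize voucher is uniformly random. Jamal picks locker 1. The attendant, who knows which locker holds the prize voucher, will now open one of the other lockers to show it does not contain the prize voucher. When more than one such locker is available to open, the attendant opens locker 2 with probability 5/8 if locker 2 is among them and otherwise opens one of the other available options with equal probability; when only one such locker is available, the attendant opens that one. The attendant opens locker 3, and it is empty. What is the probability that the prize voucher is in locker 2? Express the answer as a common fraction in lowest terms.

8/17

Apply Bayes' rule, conditioning on where the prize voucher actually is.
If it is in locker 1 (prior 1/4): locker 2 is available but not opened; locker 3 gets probability (1 − 5/8)/2 = 3/16; weight (1/4)·(3/16) = 3/64.
If it is in locker 2 (prior 1/4): locker 2 holds the prize so is unavailable; the attendant chooses uniformly among the 2 others, probability 1/2; weight (1/4)·(1/2) = 1/8.
If it is in locker 3 (prior 1/4): the attendant opened locker 3, so this case is ruled out; weight (1/4)·0 = 0.
If it is in locker 4 (prior 1/4): locker 2 is available but not opened, probability 3/8; weight (1/4)·(3/8) = 3/32.
The weights sum to 17/64.
So P(the prize voucher in locker 2 | the attendant opened locker 3) = (1/8) / (17/64) = 8/17.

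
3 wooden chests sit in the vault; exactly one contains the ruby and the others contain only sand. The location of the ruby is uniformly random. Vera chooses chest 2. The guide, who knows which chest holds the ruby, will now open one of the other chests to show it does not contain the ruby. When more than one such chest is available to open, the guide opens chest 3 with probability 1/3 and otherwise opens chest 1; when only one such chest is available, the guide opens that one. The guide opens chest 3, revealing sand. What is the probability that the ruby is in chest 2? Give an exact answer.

Apply Bayes' rule, conditioning on where the ruby actually is.
If it is in chest 1 (prior 1/3): only chest 3 is available, probability 1; weight (1/3)·1 = 1/3.
If it is in chest 2 (prior 1/3): chest 3 is available, opened with probability 1/3; weight (1/3)·(1/3) = 1/9.
If it is in chest 3 (prior 1/3): the guide opened chest 3, so this case is ruled out; weight (1/3)·0 = 0.
The weights sum to 4/9.
So P(the ruby in chest 2 | the guide opened chest 3) = (1/9) / (4/9) = 1/4.

1/4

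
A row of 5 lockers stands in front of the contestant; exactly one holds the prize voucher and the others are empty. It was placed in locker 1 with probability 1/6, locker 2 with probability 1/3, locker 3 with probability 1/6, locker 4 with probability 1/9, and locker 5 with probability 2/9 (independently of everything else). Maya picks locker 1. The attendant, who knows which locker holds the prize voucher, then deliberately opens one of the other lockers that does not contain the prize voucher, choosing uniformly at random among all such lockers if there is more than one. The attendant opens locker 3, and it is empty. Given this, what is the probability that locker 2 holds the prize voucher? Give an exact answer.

8/19

Condition on the true location of the prize voucher.
If it is in locker 1 (prior 1/6): the attendant has 4 equally likely choices, so probability 1/4; weight (1/6)·(1/4) = 1/24.
If it is in locker 2 (prior 1/3): the attendant has 3 equally likely choices, so probability 1/3; weight (1/3)·(1/3) = 1/9.
If it is in locker 3 (prior 1/6): the attendant opened locker 3, so this case is ruled out; weight (1/6)·0 = 0.
If it is in locker 4 (prior 1/9): the attendant has 3 equally likely choices, so probability 1/3; weight (1/9)·(1/3) = 1/27.
If it is in locker 5 (prior 2/9): the attendant has 3 equally likely choices, so probability 1/3; weight (2/9)·(1/3) = 2/27.
The weights sum to 19/72.
So P(the prize voucher in locker 2 | the attendant opened locker 3) = (1/9) / (19/72) = 8/19.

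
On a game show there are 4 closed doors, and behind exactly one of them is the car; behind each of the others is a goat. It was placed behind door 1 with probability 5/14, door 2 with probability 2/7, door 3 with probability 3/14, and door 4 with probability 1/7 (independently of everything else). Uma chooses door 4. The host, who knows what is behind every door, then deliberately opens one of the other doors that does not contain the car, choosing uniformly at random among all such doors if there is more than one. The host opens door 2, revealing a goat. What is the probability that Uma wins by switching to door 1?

15/28

Condition on the true location of the car.
If it is behind door 1 (prior 5/14): the host has 2 equally likely choices, so probability 1/2; weight (5/14)·(1/2) = 5/28.
If it is behind door 2 (prior 2/7): the host opened door 2, so this case is ruled out; weight (2/7)·0 = 0.
If it is behind door 3 (prior 3/14): the host has 2 equally likely choices, so probability 1/2; weight (3/14)·(1/2) = 3/28.
If it is behind door 4 (prior 1/7): the host has 3 equally likely choices, so probability 1/3; weight (1/7)·(1/3) = 1/21.
The weights sum to 1/3.
So P(the car behind door 1 | the host opened door 2) = (5/28) / (1/3) = 15/28.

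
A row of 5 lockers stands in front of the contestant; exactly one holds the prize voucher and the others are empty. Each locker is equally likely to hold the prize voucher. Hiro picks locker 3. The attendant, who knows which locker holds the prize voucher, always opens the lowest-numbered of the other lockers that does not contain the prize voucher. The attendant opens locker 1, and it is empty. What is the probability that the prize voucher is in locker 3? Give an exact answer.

1/4

Consider each possible location of the prize voucher in turn.
If it is in locker 1 (prior 1/5): the attendant opened locker 1, so this case is ruled out; weight (1/5)·0 = 0.
If it is in any of lockers 2, 3, 4, and 5 (prior 1/5 each): locker 1 is the lowest-numbered option available, probability 1; weight (1/5)·1 = 1/5 each.
The weights sum to 4/5.
So P(the prize voucher in locker 3 | the attendant opened locker 1) = (1/5) / (4/5) = 1/4.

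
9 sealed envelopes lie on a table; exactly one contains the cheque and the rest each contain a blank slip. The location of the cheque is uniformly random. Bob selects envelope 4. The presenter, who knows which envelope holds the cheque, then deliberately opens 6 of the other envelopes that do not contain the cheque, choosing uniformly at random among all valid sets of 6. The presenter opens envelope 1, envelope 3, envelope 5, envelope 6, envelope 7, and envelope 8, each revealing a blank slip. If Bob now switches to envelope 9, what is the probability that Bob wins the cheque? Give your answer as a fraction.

Condition on the true location of the cheque.
If it is in any of envelopes 1, 3, 5, 6, 7, and 8 (prior 1/9 each): that envelope was opened and seen not to hold the prize — ruled out; weight (1/9)·0 = 0 each.
If it is in either of envelopes 2 and 9 (prior 1/9 each): the presenter has 7 equally likely choices, so probability 1/7; weight (1/9)·(1/7) = 1/63 each.
If it is in envelope 4 (prior 1/9): the presenter has 28 equally likely choices, so probability 1/28; weight (1/9)·(1/28) = 1/252.
The weights sum to 1/28.
So P(the cheque in envelope 9 | the presenter opened envelope 1, envelope 3, envelope 5, envelope 6, envelope 7, and envelope 8) = (1/63) / (1/28) = 4/9.

4/9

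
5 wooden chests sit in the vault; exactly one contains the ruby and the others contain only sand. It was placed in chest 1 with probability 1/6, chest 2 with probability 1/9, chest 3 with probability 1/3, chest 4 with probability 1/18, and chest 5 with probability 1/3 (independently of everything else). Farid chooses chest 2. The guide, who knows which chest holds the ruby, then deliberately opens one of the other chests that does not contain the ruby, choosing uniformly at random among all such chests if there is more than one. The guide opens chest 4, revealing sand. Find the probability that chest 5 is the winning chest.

4/11

Condition on the true location of the ruby.
If it is in chest 1 (prior 1/6): the guide has 3 equally likely choices, so probability 1/3; weight (1/6)·(1/3) = 1/18.
If it is in chest 2 (prior 1/9): the guide has 4 equally likely choices, so probability 1/4; weight (1/9)·(1/4) = 1/36.
If it is in either of chests 3 and 5 (prior 1/3 each): the guide has 3 equally likely choices, so probability 1/3; weight (1/3)·(1/3) = 1/9 each.
If it is in chest 4 (prior 1/18): the guide opened chest 4, so this case is ruled out; weight (1/18)·0 = 0.
The weights sum to 11/36.
So P(the ruby in chest 5 | the guide opened chest 4) = (1/9) / (11/36) = 4/11.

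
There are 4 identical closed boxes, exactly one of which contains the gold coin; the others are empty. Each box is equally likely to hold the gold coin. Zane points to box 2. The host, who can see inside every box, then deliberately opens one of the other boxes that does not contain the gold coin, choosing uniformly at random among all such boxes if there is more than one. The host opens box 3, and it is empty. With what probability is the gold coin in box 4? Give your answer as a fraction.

Condition on the true location of the gold coin.
If it is in either of boxes 1 and 4 (prior 1/4 each): the host has 2 equally likely choices, so probability 1/2; weight (1/4)·(1/2) = 1/8 each.
If it is in box 2 (prior 1/4): the host has 3 equally likely choices, so probability 1/3; weight (1/4)·(1/3) = 1/12.
If it is in box 3 (prior 1/4): the host opened box 3, so this case is ruled out; weight (1/4)·0 = 0.
The weights sum to 1/3.
So P(the gold coin in box 4 | the host opened box 3) = (1/8) / (1/3) = 3/8.

3/8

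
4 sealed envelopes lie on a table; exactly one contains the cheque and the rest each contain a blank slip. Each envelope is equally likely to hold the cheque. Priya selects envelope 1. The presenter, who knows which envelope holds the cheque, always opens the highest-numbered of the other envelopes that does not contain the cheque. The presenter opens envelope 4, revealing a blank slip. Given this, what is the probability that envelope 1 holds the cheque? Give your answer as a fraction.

1/3

Apply Bayes' rule, conditioning on where the cheque actually is.
If it is in any of envelopes 1, 2, and 3 (prior 1/4 each): envelope 4 is the highest-numbered option available, probability 1; weight (1/4)·1 = 1/4 each.
If it is in envelope 4 (prior 1/4): the presenter opened envelope 4, so this case is ruled out; weight (1/4)·0 = 0.
The weights sum to 3/4.
So P(the cheque in envelope 1 | the presenter opened envelope 4) = (1/4) / (3/4) = 1/3.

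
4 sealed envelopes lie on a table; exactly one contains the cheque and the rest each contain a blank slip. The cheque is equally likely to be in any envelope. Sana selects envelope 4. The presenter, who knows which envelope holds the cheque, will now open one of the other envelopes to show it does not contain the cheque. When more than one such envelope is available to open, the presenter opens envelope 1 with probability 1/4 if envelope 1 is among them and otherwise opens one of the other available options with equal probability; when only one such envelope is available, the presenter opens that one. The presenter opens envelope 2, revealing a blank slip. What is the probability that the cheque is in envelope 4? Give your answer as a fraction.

Consider each possible location of the cheque in turn.
If it is in envelope 1 (prior 1/4): envelope 1 holds the prize so is unavailable; the presenter chooses uniformly among the 2 others, probability 1/2; weight (1/4)·(1/2) = 1/8.
If it is in envelope 2 (prior 1/4): the presenter opened envelope 2, so this case is ruled out; weight (1/4)·0 = 0.
If it is in envelope 3 (prior 1/4): envelope 1 is available but not opened, probability 3/4; weight (1/4)·(3/4) = 3/16.
If it is in envelope 4 (prior 1/4): envelope 1 is available but not opened; envelope 2 gets probability (1 − 1/4)/2 = 3/8; weight (1/4)·(3/8) = 3/32.
The weights sum to 13/32.
So P(the cheque in envelope 4 | the presenter opened envelope 2) = (3/32) / (13/32) = 3/13.

3/13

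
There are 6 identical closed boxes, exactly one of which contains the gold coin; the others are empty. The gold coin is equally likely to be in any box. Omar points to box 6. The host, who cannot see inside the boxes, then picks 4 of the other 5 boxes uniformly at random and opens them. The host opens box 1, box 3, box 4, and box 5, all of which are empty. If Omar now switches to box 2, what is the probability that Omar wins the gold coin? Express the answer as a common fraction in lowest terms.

Because the host chose which boxes to open without knowing where the gold coin is, the choice is independent of the prize location. Learning that none of the 4 opened boxes holds the gold coin simply rules out those 4 locations and leaves the remaining 2 boxes still equally likely by symmetry.
So P(the gold coin in box 2) = 1/2.

1/2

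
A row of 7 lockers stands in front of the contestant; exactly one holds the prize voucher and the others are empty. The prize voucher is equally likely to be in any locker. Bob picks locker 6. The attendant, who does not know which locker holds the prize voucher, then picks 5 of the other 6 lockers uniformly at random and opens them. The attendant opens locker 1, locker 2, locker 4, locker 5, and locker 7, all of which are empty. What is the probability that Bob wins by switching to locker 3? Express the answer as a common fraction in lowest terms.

Because the attendant chose which lockers to open without knowing where the prize voucher is, the choice is independent of the prize location. Learning that none of the 5 opened lockers holds the prize voucher simply rules out those 5 locations and leaves the remaining 2 lockers still equally likely by symmetry.
So P(the prize voucher in locker 3) = 1/2.

1/2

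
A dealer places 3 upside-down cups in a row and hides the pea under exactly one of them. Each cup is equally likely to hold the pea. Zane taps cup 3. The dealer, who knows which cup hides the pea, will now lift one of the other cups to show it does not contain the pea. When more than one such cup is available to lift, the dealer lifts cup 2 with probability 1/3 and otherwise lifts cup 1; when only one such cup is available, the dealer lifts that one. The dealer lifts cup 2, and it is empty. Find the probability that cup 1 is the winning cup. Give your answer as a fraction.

3/4

Consider each possible location of the pea in turn.
If it is under cup 1 (prior 1/3): only cup 2 is available, probability 1; weight (1/3)·1 = 1/3.
If it is under cup 2 (prior 1/3): the dealer opened cup 2, so this case is ruled out; weight (1/3)·0 = 0.
If it is under cup 3 (prior 1/3): cup 2 is available, opened with probability 1/3; weight (1/3)·(1/3) = 1/9.
The weights sum to 4/9.
So P(the pea under cup 1 | the dealer opened cup 2) = (1/3) / (4/9) = 3/4.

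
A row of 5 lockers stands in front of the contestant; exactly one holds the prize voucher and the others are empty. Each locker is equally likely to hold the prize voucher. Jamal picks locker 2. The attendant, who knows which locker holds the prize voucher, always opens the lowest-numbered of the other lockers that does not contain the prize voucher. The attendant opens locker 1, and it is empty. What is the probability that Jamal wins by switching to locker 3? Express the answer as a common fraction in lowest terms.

Consider each possible location of the prize voucher in turn.
If it is in locker 1 (prior 1/5): the attendant opened locker 1, so this case is ruled out; weight (1/5)·0 = 0.
If it is in any of lockers 2, 3, 4, and 5 (prior 1/5 each): locker 1 is the lowest-numbered option available, probability 1; weight (1/5)·1 = 1/5 each.
The weights sum to 4/5.
So P(the prize voucher in locker 3 | the attendant opened locker 1) = (1/5) / (4/5) = 1/4.

1/4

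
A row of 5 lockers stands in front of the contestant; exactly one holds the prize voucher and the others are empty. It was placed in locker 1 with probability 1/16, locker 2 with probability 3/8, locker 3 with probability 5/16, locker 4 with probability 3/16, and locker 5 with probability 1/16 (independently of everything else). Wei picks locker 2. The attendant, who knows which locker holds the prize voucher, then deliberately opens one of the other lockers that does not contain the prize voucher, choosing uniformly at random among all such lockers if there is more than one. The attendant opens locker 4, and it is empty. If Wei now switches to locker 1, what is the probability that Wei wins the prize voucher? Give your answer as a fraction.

Consider each possible location of the prize voucher in turn.
If it is in either of lockers 1 and 5 (prior 1/16 each): the attendant has 3 equally likely choices, so probability 1/3; weight (1/16)·(1/3) = 1/48 each.
If it is in locker 2 (prior 3/8): the attendant has 4 equally likely choices, so probability 1/4; weight (3/8)·(1/4) = 3/32.
If it is in locker 3 (prior 5/16): the attendant has 3 equally likely choices, so probability 1/3; weight (5/16)·(1/3) = 5/48.
If it is in locker 4 (prior 3/16): the attendant opened locker 4, so this case is ruled out; weight (3/16)·0 = 0.
The weights sum to 23/96.
So P(the prize voucher in locker 1 | the attendant opened locker 4) = (1/48) / (23/96) = 2/23.

2/23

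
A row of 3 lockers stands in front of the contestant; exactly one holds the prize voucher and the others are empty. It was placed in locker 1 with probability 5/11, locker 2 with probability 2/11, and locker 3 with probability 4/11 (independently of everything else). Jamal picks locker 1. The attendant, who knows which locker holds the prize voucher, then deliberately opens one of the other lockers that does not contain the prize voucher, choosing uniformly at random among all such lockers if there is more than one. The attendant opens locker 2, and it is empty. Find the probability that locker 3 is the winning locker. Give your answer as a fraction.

Consider each possible location of the prize voucher in turn.
If it is in locker 1 (prior 5/11): the attendant has 2 equally likely choices, so probability 1/2; weight (5/11)·(1/2) = 5/22.
If it is in locker 2 (prior 2/11): the attendant opened locker 2, so this case is ruled out; weight (2/11)·0 = 0.
If it is in locker 3 (prior 4/11): the attendant has no choice, probability 1; weight (4/11)·1 = 4/11.
The weights sum to 13/22.
So P(the prize voucher in locker 3 | the attendant opened locker 2) = (4/11) / (13/22) = 8/13.

8/13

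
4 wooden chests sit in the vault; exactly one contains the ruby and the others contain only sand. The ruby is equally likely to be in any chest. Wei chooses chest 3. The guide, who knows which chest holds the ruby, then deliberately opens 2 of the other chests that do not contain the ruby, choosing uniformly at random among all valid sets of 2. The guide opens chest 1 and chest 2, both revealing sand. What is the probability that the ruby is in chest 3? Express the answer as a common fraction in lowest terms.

1/4

Condition on the true location of the ruby.
If it is in either of chests 1 and 2 (prior 1/4 each): that chest was opened and seen not to hold the prize — ruled out; weight (1/4)·0 = 0 each.
If it is in chest 3 (prior 1/4): the guide has 3 equally likely choices, so probability 1/3; weight (1/4)·(1/3) = 1/12.
If it is in chest 4 (prior 1/4): the guide has no choice, probability 1; weight (1/4)·1 = 1/4.
The weights sum to 1/3.
So P(the ruby in chest 3 | the guide opened chest 1 and chest 2) = (1/12) / (1/3) = 1/4.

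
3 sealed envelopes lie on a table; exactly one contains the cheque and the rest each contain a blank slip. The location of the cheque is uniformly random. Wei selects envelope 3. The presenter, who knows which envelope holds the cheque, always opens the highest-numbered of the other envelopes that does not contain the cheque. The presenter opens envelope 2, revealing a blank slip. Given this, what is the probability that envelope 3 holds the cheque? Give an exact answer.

Consider each possible location of the cheque in turn.
If it is in either of envelopes 1 and 3 (prior 1/3 each): envelope 2 is the highest-numbered option available, probability 1; weight (1/3)·1 = 1/3 each.
If it is in envelope 2 (prior 1/3): the presenter opened envelope 2, so this case is ruled out; weight (1/3)·0 = 0.
The weights sum to 2/3.
So P(the cheque in envelope 3 | the presenter opened envelope 2) = (1/3) / (2/3) = 1/2.

1/2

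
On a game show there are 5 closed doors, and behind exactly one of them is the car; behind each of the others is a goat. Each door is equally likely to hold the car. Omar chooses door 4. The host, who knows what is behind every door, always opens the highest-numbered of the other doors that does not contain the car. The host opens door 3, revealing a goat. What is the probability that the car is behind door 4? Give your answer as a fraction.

Condition on the true location of the car.
If it is behind any of doors 1, 2, and 4 (prior 1/5 each): the host would have opened door 5 instead, probability 0; weight (1/5)·0 = 0 each.
If it is behind door 3 (prior 1/5): the host opened door 3, so this case is ruled out; weight (1/5)·0 = 0.
If it is behind door 5 (prior 1/5): door 3 is the highest-numbered option available, probability 1; weight (1/5)·1 = 1/5.
The weights sum to 1/5.
So P(the car behind door 4 | the host opened door 3) = 0 / (1/5) = 0.

0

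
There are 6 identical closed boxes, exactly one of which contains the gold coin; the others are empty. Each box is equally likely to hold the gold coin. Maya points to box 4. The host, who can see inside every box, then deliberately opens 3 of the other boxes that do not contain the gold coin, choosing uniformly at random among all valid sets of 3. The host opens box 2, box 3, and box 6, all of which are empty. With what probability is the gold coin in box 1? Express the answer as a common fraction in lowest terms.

5/12

Condition on the true location of the gold coin.
If it is in either of boxes 1 and 5 (prior 1/6 each): the host has 4 equally likely choices, so probability 1/4; weight (1/6)·(1/4) = 1/24 each.
If it is in any of boxes 2, 3, and 6 (prior 1/6 each): that box was opened and seen not to hold the prize — ruled out; weight (1/6)·0 = 0 each.
If it is in box 4 (prior 1/6): the host has 10 equally likely choices, so probability 1/10; weight (1/6)·(1/10) = 1/60.
The weights sum to 1/10.
So P(the gold coin in box 1 | the host opened box 2, box 3, and box 6) = (1/24) / (1/10) = 5/12.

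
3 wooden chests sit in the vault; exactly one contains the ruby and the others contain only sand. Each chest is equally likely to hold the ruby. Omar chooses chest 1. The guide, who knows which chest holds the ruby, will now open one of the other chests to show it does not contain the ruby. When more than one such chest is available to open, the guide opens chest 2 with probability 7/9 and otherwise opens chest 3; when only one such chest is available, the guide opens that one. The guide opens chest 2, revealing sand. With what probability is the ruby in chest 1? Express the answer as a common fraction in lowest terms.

7/16

Consider each possible location of the ruby in turn.
If it is in chest 1 (prior 1/3): chest 2 is available, opened with probability 7/9; weight (1/3)·(7/9) = 7/27.
If it is in chest 2 (prior 1/3): the guide opened chest 2, so this case is ruled out; weight (1/3)·0 = 0.
If it is in chest 3 (prior 1/3): only chest 2 is available, probability 1; weight (1/3)·1 = 1/3.
The weights sum to 16/27.
So P(the ruby in chest 1 | the guide opened chest 2) = (7/27) / (16/27) = 7/16.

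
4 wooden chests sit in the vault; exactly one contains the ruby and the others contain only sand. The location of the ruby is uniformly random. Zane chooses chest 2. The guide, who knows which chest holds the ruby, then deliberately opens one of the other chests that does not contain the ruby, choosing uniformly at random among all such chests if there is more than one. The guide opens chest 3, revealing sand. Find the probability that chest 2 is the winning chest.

1/4

Apply Bayes' rule, conditioning on where the ruby actually is.
If it is in either of chests 1 and 4 (prior 1/4 each): the guide has 2 equally likely choices, so probability 1/2; weight (1/4)·(1/2) = 1/8 each.
If it is in chest 2 (prior 1/4): the guide has 3 equally likely choices, so probability 1/3; weight (1/4)·(1/3) = 1/12.
If it is in chest 3 (prior 1/4): the guide opened chest 3, so this case is ruled out; weight (1/4)·0 = 0.
The weights sum to 1/3.
So P(the ruby in chest 2 | the guide opened chest 3) = (1/12) / (1/3) = 1/4.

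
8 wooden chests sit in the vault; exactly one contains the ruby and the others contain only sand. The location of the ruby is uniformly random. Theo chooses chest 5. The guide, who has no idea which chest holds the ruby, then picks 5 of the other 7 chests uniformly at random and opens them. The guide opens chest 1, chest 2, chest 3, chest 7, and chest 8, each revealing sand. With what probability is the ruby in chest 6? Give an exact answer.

Because the guide chose which chests to open without knowing where the ruby is, the choice is independent of the prize location. Learning that none of the 5 opened chests holds the ruby simply rules out those 5 locations and leaves the remaining 3 chests still equally likely by symmetry.
So P(the ruby in chest 6) = 1/3.

1/3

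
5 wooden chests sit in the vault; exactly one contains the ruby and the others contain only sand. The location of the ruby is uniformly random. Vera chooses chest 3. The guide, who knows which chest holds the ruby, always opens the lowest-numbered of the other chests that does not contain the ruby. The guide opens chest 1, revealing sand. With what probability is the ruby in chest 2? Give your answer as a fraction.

1/4

Apply Bayes' rule, conditioning on where the ruby actually is.
If it is in chest 1 (prior 1/5): the guide opened chest 1, so this case is ruled out; weight (1/5)·0 = 0.
If it is in any of chests 2, 3, 4, and 5 (prior 1/5 each): chest 1 is the lowest-numbered option available, probability 1; weight (1/5)·1 = 1/5 each.
The weights sum to 4/5.
So P(the ruby in chest 2 | the guide opened chest 1) = (1/5) / (4/5) = 1/4.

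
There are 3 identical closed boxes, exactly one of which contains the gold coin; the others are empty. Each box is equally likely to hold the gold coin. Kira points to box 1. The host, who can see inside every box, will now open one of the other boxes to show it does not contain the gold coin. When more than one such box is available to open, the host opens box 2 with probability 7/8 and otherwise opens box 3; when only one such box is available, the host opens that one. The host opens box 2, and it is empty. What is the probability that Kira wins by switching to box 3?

Condition on the true location of the gold coin.
If it is in box 1 (prior 1/3): box 2 is available, opened with probability 7/8; weight (1/3)·(7/8) = 7/24.
If it is in box 2 (prior 1/3): the host opened box 2, so this case is ruled out; weight (1/3)·0 = 0.
If it is in box 3 (prior 1/3): only box 2 is available, probability 1; weight (1/3)·1 = 1/3.
The weights sum to 5/8.
So P(the gold coin in box 3 | the host opened box 2) = (1/3) / (5/8) = 8/15.

8/15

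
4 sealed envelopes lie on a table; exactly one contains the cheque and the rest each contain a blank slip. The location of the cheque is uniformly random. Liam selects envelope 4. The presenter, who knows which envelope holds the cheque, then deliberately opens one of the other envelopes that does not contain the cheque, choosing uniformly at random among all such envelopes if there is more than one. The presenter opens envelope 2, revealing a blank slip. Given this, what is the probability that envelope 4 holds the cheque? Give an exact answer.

Consider each possible location of the cheque in turn.
If it is in either of envelopes 1 and 3 (prior 1/4 each): the presenter has 2 equally likely choices, so probability 1/2; weight (1/4)·(1/2) = 1/8 each.
If it is in envelope 2 (prior 1/4): the presenter opened envelope 2, so this case is ruled out; weight (1/4)·0 = 0.
If it is in envelope 4 (prior 1/4): the presenter has 3 equally likely choices, so probability 1/3; weight (1/4)·(1/3) = 1/12.
The weights sum to 1/3.
So P(the cheque in envelope 4 | the presenter opened envelope 2) = (1/12) / (1/3) = 1/4.

1/4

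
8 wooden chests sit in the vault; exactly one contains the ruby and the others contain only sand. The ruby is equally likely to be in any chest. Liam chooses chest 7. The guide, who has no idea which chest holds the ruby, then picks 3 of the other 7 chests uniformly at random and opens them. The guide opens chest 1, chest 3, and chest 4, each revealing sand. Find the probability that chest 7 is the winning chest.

Consider each possible location of the ruby in turn.
If it is in any of chests 1, 3, and 4 (prior 1/8 each): that chest was opened and seen not to hold the prize — ruled out; weight (1/8)·0 = 0 each.
If it is in any of chests 2, 5, 6, 7, and 8 (prior 1/8 each): the guide picks exactly this set with probability 1/35 regardless, and none is the prize; weight (1/8)·(1/35) = 1/280 each.
The weights sum to 1/56.
So P(the ruby in chest 7 | the guide opened chest 1, chest 3, and chest 4) = (1/280) / (1/56) = 1/5.

1/5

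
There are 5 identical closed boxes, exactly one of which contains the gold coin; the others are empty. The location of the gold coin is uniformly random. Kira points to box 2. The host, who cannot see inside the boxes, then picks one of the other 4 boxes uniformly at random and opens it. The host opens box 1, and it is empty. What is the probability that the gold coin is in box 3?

Because the host chose which box to open without knowing where the gold coin is, the choice is independent of the prize location. Learning that box 1 does not hold the gold coin simply rules out that one location and leaves the remaining 4 boxes still equally likely by symmetry.
So P(the gold coin in box 3) = 1/4.

1/4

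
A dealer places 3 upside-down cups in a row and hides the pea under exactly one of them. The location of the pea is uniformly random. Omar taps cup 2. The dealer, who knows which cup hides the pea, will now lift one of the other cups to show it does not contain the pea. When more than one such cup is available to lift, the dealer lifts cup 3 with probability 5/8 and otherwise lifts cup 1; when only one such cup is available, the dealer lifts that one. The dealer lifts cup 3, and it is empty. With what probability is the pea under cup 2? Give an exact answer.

Condition on the true location of the pea.
If it is under cup 1 (prior 1/3): only cup 3 is available, probability 1; weight (1/3)·1 = 1/3.
If it is under cup 2 (prior 1/3): cup 3 is available, opened with probability 5/8; weight (1/3)·(5/8) = 5/24.
If it is under cup 3 (prior 1/3): the dealer opened cup 3, so this case is ruled out; weight (1/3)·0 = 0.
The weights sum to 13/24.
So P(the pea under cup 2 | the dealer opened cup 3) = (5/24) / (13/24) = 5/13.

5/13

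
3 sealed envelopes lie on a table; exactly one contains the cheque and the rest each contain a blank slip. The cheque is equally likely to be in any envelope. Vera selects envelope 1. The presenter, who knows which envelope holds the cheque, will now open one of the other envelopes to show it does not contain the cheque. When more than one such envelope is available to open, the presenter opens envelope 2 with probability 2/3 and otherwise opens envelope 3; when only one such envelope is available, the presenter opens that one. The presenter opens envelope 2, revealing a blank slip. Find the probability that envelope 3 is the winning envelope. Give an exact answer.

3/5

Condition on the true location of the cheque.
If it is in envelope 1 (prior 1/3): envelope 2 is available, opened with probability 2/3; weight (1/3)·(2/3) = 2/9.
If it is in envelope 2 (prior 1/3): the presenter opened envelope 2, so this case is ruled out; weight (1/3)·0 = 0.
If it is in envelope 3 (prior 1/3): only envelope 2 is available, probability 1; weight (1/3)·1 = 1/3.
The weights sum to 5/9.
So P(the cheque in envelope 3 | the presenter opened envelope 2) = (1/3) / (5/9) = 3/5.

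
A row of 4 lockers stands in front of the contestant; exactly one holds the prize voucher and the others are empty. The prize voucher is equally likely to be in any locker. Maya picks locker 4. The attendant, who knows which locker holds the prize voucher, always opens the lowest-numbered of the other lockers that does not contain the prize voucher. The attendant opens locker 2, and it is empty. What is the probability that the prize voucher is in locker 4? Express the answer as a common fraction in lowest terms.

Condition on the true location of the prize voucher.
If it is in locker 1 (prior 1/4): locker 2 is the lowest-numbered option available, probability 1; weight (1/4)·1 = 1/4.
If it is in locker 2 (prior 1/4): the attendant opened locker 2, so this case is ruled out; weight (1/4)·0 = 0.
If it is in either of lockers 3 and 4 (prior 1/4 each): the attendant would have opened locker 1 instead, probability 0; weight (1/4)·0 = 0 each.
The weights sum to 1/4.
So P(the prize voucher in locker 4 | the attendant opened locker 2) = 0 / (1/4) = 0.

0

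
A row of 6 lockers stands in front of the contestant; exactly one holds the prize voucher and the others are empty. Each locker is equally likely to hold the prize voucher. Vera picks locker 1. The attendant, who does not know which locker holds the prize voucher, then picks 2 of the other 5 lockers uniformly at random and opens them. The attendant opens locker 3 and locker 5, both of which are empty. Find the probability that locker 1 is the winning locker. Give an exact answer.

Consider each possible location of the prize voucher in turn.
If it is in any of lockers 1, 2, 4, and 6 (prior 1/6 each): the attendant picks exactly this set with probability 1/10 regardless, and none is the prize; weight (1/6)·(1/10) = 1/60 each.
If it is in either of lockers 3 and 5 (prior 1/6 each): that locker was opened and seen not to hold the prize — ruled out; weight (1/6)·0 = 0 each.
The weights sum to 1/15.
So P(the prize voucher in locker 1 | the attendant opened locker 3 and locker 5) = (1/60) / (1/15) = 1/4.

1/4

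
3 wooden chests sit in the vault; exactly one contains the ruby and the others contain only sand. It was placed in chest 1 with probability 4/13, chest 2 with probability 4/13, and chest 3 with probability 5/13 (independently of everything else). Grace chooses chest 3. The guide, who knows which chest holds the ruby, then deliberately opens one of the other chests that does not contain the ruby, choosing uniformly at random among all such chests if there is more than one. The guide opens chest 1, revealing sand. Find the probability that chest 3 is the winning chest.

Apply Bayes' rule, conditioning on where the ruby actually is.
If it is in chest 1 (prior 4/13): the guide opened chest 1, so this case is ruled out; weight (4/13)·0 = 0.
If it is in chest 2 (prior 4/13): the guide has no choice, probability 1; weight (4/13)·1 = 4/13.
If it is in chest 3 (prior 5/13): the guide has 2 equally likely choices, so probability 1/2; weight (5/13)·(1/2) = 5/26.
The weights sum to 1/2.
So P(the ruby in chest 3 | the guide opened chest 1) = (5/26) / (1/2) = 5/13.

5/13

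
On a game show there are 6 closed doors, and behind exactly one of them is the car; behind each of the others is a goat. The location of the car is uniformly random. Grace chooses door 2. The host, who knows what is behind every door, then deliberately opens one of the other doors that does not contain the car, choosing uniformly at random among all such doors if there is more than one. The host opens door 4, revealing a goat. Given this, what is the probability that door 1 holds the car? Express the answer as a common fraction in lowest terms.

5/24

Apply Bayes' rule, conditioning on where the car actually is.
If it is behind any of doors 1, 3, 5, and 6 (prior 1/6 each): the host has 4 equally likely choices, so probability 1/4; weight (1/6)·(1/4) = 1/24 each.
If it is behind door 2 (prior 1/6): the host has 5 equally likely choices, so probability 1/5; weight (1/6)·(1/5) = 1/30.
If it is behind door 4 (prior 1/6): the host opened door 4, so this case is ruled out; weight (1/6)·0 = 0.
The weights sum to 1/5.
So P(the car behind door 1 | the host opened door 4) = (1/24) / (1/5) = 5/24.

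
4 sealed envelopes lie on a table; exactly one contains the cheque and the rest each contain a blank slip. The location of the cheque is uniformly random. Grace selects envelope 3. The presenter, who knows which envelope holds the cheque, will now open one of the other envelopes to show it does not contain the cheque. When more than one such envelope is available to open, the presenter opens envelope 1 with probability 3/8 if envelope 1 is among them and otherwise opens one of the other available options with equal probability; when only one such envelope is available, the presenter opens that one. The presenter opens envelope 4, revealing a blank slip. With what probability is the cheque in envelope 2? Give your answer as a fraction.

Apply Bayes' rule, conditioning on where the cheque actually is.
If it is in envelope 1 (prior 1/4): envelope 1 holds the prize so is unavailable; the presenter chooses uniformly among the 2 others, probability 1/2; weight (1/4)·(1/2) = 1/8.
If it is in envelope 2 (prior 1/4): envelope 1 is available but not opened, probability 5/8; weight (1/4)·(5/8) = 5/32.
If it is in envelope 3 (prior 1/4): envelope 1 is available but not opened; envelope 4 gets probability (1 − 3/8)/2 = 5/16; weight (1/4)·(5/16) = 5/64.
If it is in envelope 4 (prior 1/4): the presenter opened envelope 4, so this case is ruled out; weight (1/4)·0 = 0.
The weights sum to 23/64.
So P(the cheque in envelope 2 | the presenter opened envelope 4) = (5/32) / (23/64) = 10/23.

10/23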